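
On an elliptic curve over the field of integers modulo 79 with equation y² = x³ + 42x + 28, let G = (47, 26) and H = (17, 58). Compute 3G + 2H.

(14, 11)

First 3G:
Repeated addition: build up to 3G.
2G: tangent at (47, 26): λ = (3·47² + 42)/(2·26) ≡ 33/52. 52⁻¹ ≡ 38 (mod 79), so λ ≡ 33·38 ≡ 69.
  x = λ² - 47 - 47 = 4761 - 94 ≡ 6; y = λ·(47 - 6) - 26 ≡ 38. → (6, 38)
3G: (6, 38) + (47, 26). λ = (26 - 38)/(47 - 6) ≡ 67/41 mod 79. 41⁻¹ ≡ 27 (mod 79) since 41·27 = 1107 ≡ 1, so λ ≡ 71.
  x = λ² - 6 - 47 = 5041 - 53 ≡ 11; y = λ·(6 - 11) - 38 ≡ 2. → (11, 2)
3G = (11, 2).
Next 2H:
Repeated addition: build up to 2H.
2H: tangent at (17, 58): λ = (3·17² + 42)/(2·58) ≡ 40/37. 37⁻¹ ≡ 47 (mod 79), so λ ≡ 40·47 ≡ 63.
  x = λ² - 17 - 17 = 3969 - 34 ≡ 64; y = λ·(17 - 64) - 58 ≡ 62. → (64, 62)
2H = (64, 62).
Finally 3G + 2H:
(11, 2) + (64, 62). λ = (62 - 2)/(64 - 11) ≡ 60/53 mod 79. 53⁻¹ ≡ 3 (mod 79), so λ ≡ 22.
  x = λ² - 11 - 64 = 484 - 75 ≡ 14; y = λ·(11 - 14) - 2 ≡ 11. → (14, 11)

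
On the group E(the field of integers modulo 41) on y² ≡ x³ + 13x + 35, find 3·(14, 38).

Write P = (14, 38).
Repeated addition: build up to 3P.
2P: tangent at (14, 38): λ = (3·14² + 13)/(2·38) ≡ 27/35. 35⁻¹ ≡ 34 (mod 41), so λ ≡ 27·34 ≡ 16.
  x = λ² - 14 - 14 = 256 - 28 ≡ 23; y = λ·(14 - 23) - 38 ≡ 23. → (23, 23)
3P: (23, 23) + (14, 38). λ = (38 - 23)/(14 - 23) ≡ 15/32 mod 41. 32⁻¹ ≡ 9 (mod 41), so λ ≡ 12.
  x = λ² - 23 - 14 = 144 - 37 ≡ 25; y = λ·(23 - 25) - 23 ≡ 35. → (25, 35)

(25, 35)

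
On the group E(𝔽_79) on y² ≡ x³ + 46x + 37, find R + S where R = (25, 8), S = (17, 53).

(25, 8) + (17, 53). λ = (53 - 8)/(17 - 25) ≡ 45/71 mod 79. 71⁻¹ ≡ 69 (mod 79), so λ ≡ 24.
  x = λ² - 25 - 17 = 576 - 42 ≡ 60; y = λ·(25 - 60) - 8 ≡ 21. → (60, 21)

(60, 21)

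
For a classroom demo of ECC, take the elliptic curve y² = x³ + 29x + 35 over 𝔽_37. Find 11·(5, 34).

(21, 27)

Write P = (5, 34).
Double-and-add on 11 = (1011)₂. Start with P = (5, 34) for the leading 1-bit.
double: tangent at (5, 34): λ = (3·5² + 29)/(2·34) ≡ 30/31. 31⁻¹ ≡ 6 (mod 37) since 31·6 = 186 ≡ 1, so λ ≡ 30·6 ≡ 32.
  x = λ² - 5 - 5 = 1024 - 10 ≡ 15; y = λ·(5 - 15) - 34 ≡ 16. → (15, 16)
double: tangent at (15, 16): λ = (3·15² + 29)/(2·16) ≡ 1/32. 32⁻¹ ≡ 22 (mod 37), so λ ≡ 1·22 ≡ 22.
  x = λ² - 15 - 15 = 484 - 30 ≡ 10; y = λ·(15 - 10) - 16 ≡ 20. → (10, 20)
add P: (10, 20) + (5, 34). λ = (34 - 20)/(5 - 10) ≡ 14/32 mod 37. 32⁻¹ ≡ 22 (mod 37) since 32·22 = 704 ≡ 1, so λ ≡ 12.
  x = λ² - 10 - 5 = 144 - 15 ≡ 18; y = λ·(10 - 18) - 20 ≡ 32. → (18, 32)
double: tangent at (18, 32): λ = (3·18² + 29)/(2·32) ≡ 2/27. 27⁻¹ ≡ 11 (mod 37), so λ ≡ 2·11 ≡ 22.
  x = λ² - 18 - 18 = 484 - 36 ≡ 4; y = λ·(18 - 4) - 32 ≡ 17. → (4, 17)
add P: (4, 17) + (5, 34). λ = (34 - 17)/(5 - 4) ≡ 17/1 mod 37. 1⁻¹ ≡ 1 (mod 37) since 1·1 = 1 ≡ 1, so λ ≡ 17.
  x = λ² - 4 - 5 = 289 - 9 ≡ 21; y = λ·(4 - 21) - 17 ≡ 27. → (21, 27)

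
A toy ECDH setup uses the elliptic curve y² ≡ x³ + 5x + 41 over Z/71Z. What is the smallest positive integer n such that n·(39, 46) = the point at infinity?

2P: tangent at (39, 46): λ = (3·39² + 5)/(2·46) ≡ 24/21. 21⁻¹ ≡ 44 (mod 71) since 21·44 = 924 ≡ 1, so λ ≡ 24·44 ≡ 62.
  x = λ² - 39 - 39 = 3844 - 78 ≡ 3; y = λ·(39 - 3) - 46 ≡ 56. → (3, 56)
3P: (3, 56) + (39, 46). λ = (46 - 56)/(39 - 3) ≡ 61/36 mod 71. 36⁻¹ ≡ 2 (mod 71), so λ ≡ 51.
  x = λ² - 3 - 39 = 2601 - 42 ≡ 3; y = λ·(3 - 3) - 56 ≡ 15. → (3, 15)
4P: (3, 15) + (39, 46). λ = (46 - 15)/(39 - 3) ≡ 31/36 mod 71. 36⁻¹ ≡ 2 (mod 71), so λ ≡ 62.
  x = λ² - 3 - 39 = 3844 - 42 ≡ 39; y = λ·(3 - 39) - 15 ≡ 25. → (39, 25)
5P: (39, 25) + (39, 46): same x and y₁ ≡ -y₂, so the sum is the point at infinity.
5P = the point at infinity, so the order is 5.

5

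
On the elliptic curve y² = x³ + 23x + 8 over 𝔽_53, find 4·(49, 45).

Write Q = (49, 45).
Repeated addition: build up to 4Q.
2Q: tangent at (49, 45): λ = (3·49² + 23)/(2·45) ≡ 18/37. 37⁻¹ ≡ 43 (mod 53) since 37·43 = 1591 ≡ 1, so λ ≡ 18·43 ≡ 32.
  x = λ² - 49 - 49 = 1024 - 98 ≡ 25; y = λ·(49 - 25) - 45 ≡ 34. → (25, 34)
3Q: (25, 34) + (49, 45). λ = (45 - 34)/(49 - 25) ≡ 11/24 mod 53. 24⁻¹ ≡ 42 (mod 53), so λ ≡ 38.
  x = λ² - 25 - 49 = 1444 - 74 ≡ 45; y = λ·(25 - 45) - 34 ≡ 1. → (45, 1)
4Q: (45, 1) + (49, 45). λ = (45 - 1)/(49 - 45) ≡ 44/4 mod 53. 4⁻¹ ≡ 40 (mod 53), so λ ≡ 11.
  x = λ² - 45 - 49 = 121 - 94 ≡ 27; y = λ·(45 - 27) - 1 ≡ 38. → (27, 38)

(27, 38)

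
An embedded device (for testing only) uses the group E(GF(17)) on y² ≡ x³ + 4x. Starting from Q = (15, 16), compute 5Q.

Double-and-add on 5 = (101)₂. Start with Q = (15, 16) for the leading 1-bit.
double: tangent at (15, 16): λ = (3·15² + 4)/(2·16) ≡ 16/15. 15⁻¹ ≡ 8 (mod 17) since 15·8 = 120 ≡ 1, so λ ≡ 16·8 ≡ 9.
  x = λ² - 15 - 15 = 81 - 30 ≡ 0; y = λ·(15 - 0) - 16 ≡ 0. → (0, 0)
double: (0, 0) + (0, 0): same x and y₁ ≡ -y₂, so the sum is 𝒪.
add Q: 𝒪 + (15, 16) = (15, 16) (identity).

(15, 16)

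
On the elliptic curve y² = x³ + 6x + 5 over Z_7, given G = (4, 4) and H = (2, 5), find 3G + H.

O

First 3G:
Repeated addition: build up to 3G.
2G: tangent at (4, 4): λ = (3·4² + 6)/(2·4) ≡ 5/1. 1⁻¹ ≡ 1 (mod 7) since 1·1 = 1 ≡ 1, so λ ≡ 5·1 ≡ 5.
  x = λ² - 4 - 4 = 25 - 8 ≡ 3; y = λ·(4 - 3) - 4 ≡ 1. → (3, 1)
3G: (3, 1) + (4, 4). λ = (4 - 1)/(4 - 3) ≡ 3/1 mod 7. 1⁻¹ ≡ 1 (mod 7), so λ ≡ 3.
  x = λ² - 3 - 4 = 9 - 7 ≡ 2; y = λ·(3 - 2) - 1 ≡ 2. → (2, 2)
3G = (2, 2).
Finally 3G + H:
(2, 2) + (2, 5): same x and y₁ ≡ -y₂, so the sum is ∞.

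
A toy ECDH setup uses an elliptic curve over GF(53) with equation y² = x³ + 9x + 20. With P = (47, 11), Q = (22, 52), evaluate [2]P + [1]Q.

First 2P:
Repeated addition: build up to 2P.
2P: tangent at (47, 11): λ = (3·47² + 9)/(2·11) ≡ 11/22. 22⁻¹ ≡ 41 (mod 53), so λ ≡ 11·41 ≡ 27.
  x = λ² - 47 - 47 = 729 - 94 ≡ 52; y = λ·(47 - 52) - 11 ≡ 13. → (52, 13)
2P = (52, 13).
Finally 2P + Q:
(52, 13) + (22, 52). λ = (52 - 13)/(22 - 52) ≡ 39/23 mod 53. 23⁻¹ ≡ 30 (mod 53), so λ ≡ 4.
  x = λ² - 52 - 22 = 16 - 74 ≡ 48; y = λ·(52 - 48) - 13 ≡ 3. → (48, 3)

(48, 3)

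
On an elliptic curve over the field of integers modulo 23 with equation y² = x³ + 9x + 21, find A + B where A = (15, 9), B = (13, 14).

(15, 9) + (13, 14). λ = (14 - 9)/(13 - 15) ≡ 5/21 mod 23. 21⁻¹ ≡ 11 (mod 23), so λ ≡ 9.
  x = λ² - 15 - 13 = 81 - 28 ≡ 7; y = λ·(15 - 7) - 9 ≡ 17. → (7, 17)

(7, 17)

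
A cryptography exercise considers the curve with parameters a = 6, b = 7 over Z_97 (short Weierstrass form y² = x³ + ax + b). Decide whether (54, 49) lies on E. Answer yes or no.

yes

y² = 49² ≡ 73; x³ + 6x + 7 = 157795 ≡ 73 (mod 97). 73 = 73.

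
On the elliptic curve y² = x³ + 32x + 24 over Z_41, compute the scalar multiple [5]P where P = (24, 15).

(25, 34)

Repeated addition: build up to 5P.
2P: tangent at (24, 15): λ = (3·24² + 32)/(2·15) ≡ 38/30. 30⁻¹ ≡ 26 (mod 41), so λ ≡ 38·26 ≡ 4.
  x = λ² - 24 - 24 = 16 - 48 ≡ 9; y = λ·(24 - 9) - 15 ≡ 4. → (9, 4)
3P: (9, 4) + (24, 15). λ = (15 - 4)/(24 - 9) ≡ 11/15 mod 41. 15⁻¹ ≡ 11 (mod 41), so λ ≡ 39.
  x = λ² - 9 - 24 = 1521 - 33 ≡ 12; y = λ·(9 - 12) - 4 ≡ 2. → (12, 2)
4P: (12, 2) + (24, 15). λ = (15 - 2)/(24 - 12) ≡ 13/12 mod 41. 12⁻¹ ≡ 24 (mod 41), so λ ≡ 25.
  x = λ² - 12 - 24 = 625 - 36 ≡ 15; y = λ·(12 - 15) - 2 ≡ 5. → (15, 5)
5P: (15, 5) + (24, 15). λ = (15 - 5)/(24 - 15) ≡ 10/9 mod 41. 9⁻¹ ≡ 32 (mod 41), so λ ≡ 33.
  x = λ² - 15 - 24 = 1089 - 39 ≡ 25; y = λ·(15 - 25) - 5 ≡ 34. → (25, 34)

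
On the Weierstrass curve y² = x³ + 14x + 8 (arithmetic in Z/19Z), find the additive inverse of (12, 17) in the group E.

(12, 2)

-(12, 17) = (12, -17 mod 19) = (12, 2).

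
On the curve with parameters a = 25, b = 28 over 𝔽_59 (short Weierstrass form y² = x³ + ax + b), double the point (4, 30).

(11, 49)

tangent at (4, 30): λ = (3·4² + 25)/(2·30) ≡ 14/1. 1⁻¹ ≡ 1 (mod 59) since 1·1 = 1 ≡ 1, so λ ≡ 14·1 ≡ 14.
  x = λ² - 4 - 4 = 196 - 8 ≡ 11; y = λ·(4 - 11) - 30 ≡ 49. → (11, 49)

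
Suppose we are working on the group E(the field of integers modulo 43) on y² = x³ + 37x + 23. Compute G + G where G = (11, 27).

(16, 14)

tangent at (11, 27): λ = (3·11² + 37)/(2·27) ≡ 13/11. 11⁻¹ ≡ 4 (mod 43), so λ ≡ 13·4 ≡ 9.
  x = λ² - 11 - 11 = 81 - 22 ≡ 16; y = λ·(11 - 16) - 27 ≡ 14. → (16, 14)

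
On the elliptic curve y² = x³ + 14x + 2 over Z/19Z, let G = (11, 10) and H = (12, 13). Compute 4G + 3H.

(16, 3)

First 4G:
Repeated addition: build up to 4G.
2G: tangent at (11, 10): λ = (3·11² + 14)/(2·10) ≡ 16/1. 1⁻¹ ≡ 1 (mod 19), so λ ≡ 16·1 ≡ 16.
  x = λ² - 11 - 11 = 256 - 22 ≡ 6; y = λ·(11 - 6) - 10 ≡ 13. → (6, 13)
3G: (6, 13) + (11, 10). λ = (10 - 13)/(11 - 6) ≡ 16/5 mod 19. 5⁻¹ ≡ 4 (mod 19), so λ ≡ 7.
  x = λ² - 6 - 11 = 49 - 17 ≡ 13; y = λ·(6 - 13) - 13 ≡ 14. → (13, 14)
4G: (13, 14) + (11, 10). λ = (10 - 14)/(11 - 13) ≡ 15/17 mod 19. 17⁻¹ ≡ 9 (mod 19) since 17·9 = 153 ≡ 1, so λ ≡ 2.
  x = λ² - 13 - 11 = 4 - 24 ≡ 18; y = λ·(13 - 18) - 14 ≡ 14. → (18, 14)
4G = (18, 14).
Next 3H:
Repeated addition: build up to 3H.
2H: tangent at (12, 13): λ = (3·12² + 14)/(2·13) ≡ 9/7. 7⁻¹ ≡ 11 (mod 19), so λ ≡ 9·11 ≡ 4.
  x = λ² - 12 - 12 = 16 - 24 ≡ 11; y = λ·(12 - 11) - 13 ≡ 10. → (11, 10)
3H: (11, 10) + (12, 13). λ = (13 - 10)/(12 - 11) ≡ 3/1 mod 19. 1⁻¹ ≡ 1 (mod 19) since 1·1 = 1 ≡ 1, so λ ≡ 3.
  x = λ² - 11 - 12 = 9 - 23 ≡ 5; y = λ·(11 - 5) - 10 ≡ 8. → (5, 8)
3H = (5, 8).
Finally 4G + 3H:
(18, 14) + (5, 8). λ = (8 - 14)/(5 - 18) ≡ 13/6 mod 19. 6⁻¹ ≡ 16 (mod 19), so λ ≡ 18.
  x = λ² - 18 - 5 = 324 - 23 ≡ 16; y = λ·(18 - 16) - 14 ≡ 3. → (16, 3)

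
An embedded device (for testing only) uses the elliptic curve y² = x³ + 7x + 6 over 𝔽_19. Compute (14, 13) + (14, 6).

O

The two points share x = 14 and their y-coordinates satisfy 13 + 6 ≡ 0 (mod 19), so they are inverses. Their sum is ∞.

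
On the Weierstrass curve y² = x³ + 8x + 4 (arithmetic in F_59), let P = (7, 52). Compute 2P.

(27, 43)

tangent at (7, 52): λ = (3·7² + 8)/(2·52) ≡ 37/45. 45⁻¹ ≡ 21 (mod 59), so λ ≡ 37·21 ≡ 10.
  x = λ² - 7 - 7 = 100 - 14 ≡ 27; y = λ·(7 - 27) - 52 ≡ 43. → (27, 43)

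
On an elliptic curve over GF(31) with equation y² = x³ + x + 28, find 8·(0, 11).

(21, 17)

Write P = (0, 11).
Double-and-add on 8 = (1000)₂. Start with P = (0, 11) for the leading 1-bit.
double: tangent at (0, 11): λ = (3·0² + 1)/(2·11) ≡ 1/22. 22⁻¹ ≡ 24 (mod 31), so λ ≡ 1·24 ≡ 24.
  x = λ² - 0 - 0 = 576 - 0 ≡ 18; y = λ·(0 - 18) - 11 ≡ 22. → (18, 22)
double: tangent at (18, 22): λ = (3·18² + 1)/(2·22) ≡ 12/13. 13⁻¹ ≡ 12 (mod 31), so λ ≡ 12·12 ≡ 20.
  x = λ² - 18 - 18 = 400 - 36 ≡ 23; y = λ·(18 - 23) - 22 ≡ 2. → (23, 2)
double: tangent at (23, 2): λ = (3·23² + 1)/(2·2) ≡ 7/4. 4⁻¹ ≡ 8 (mod 31) since 4·8 = 32 ≡ 1, so λ ≡ 7·8 ≡ 25.
  x = λ² - 23 - 23 = 625 - 46 ≡ 21; y = λ·(23 - 21) - 2 ≡ 17. → (21, 17)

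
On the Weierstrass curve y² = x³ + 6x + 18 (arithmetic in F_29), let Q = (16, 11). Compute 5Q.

Repeated addition: build up to 5Q.
2Q: tangent at (16, 11): λ = (3·16² + 6)/(2·11) ≡ 20/22. 22⁻¹ ≡ 4 (mod 29) since 22·4 = 88 ≡ 1, so λ ≡ 20·4 ≡ 22.
  x = λ² - 16 - 16 = 484 - 32 ≡ 17; y = λ·(16 - 17) - 11 ≡ 25. → (17, 25)
3Q: (17, 25) + (16, 11). λ = (11 - 25)/(16 - 17) ≡ 15/28 mod 29. 28⁻¹ ≡ 28 (mod 29), so λ ≡ 14.
  x = λ² - 17 - 16 = 196 - 33 ≡ 18; y = λ·(17 - 18) - 25 ≡ 19. → (18, 19)
4Q: (18, 19) + (16, 11). λ = (11 - 19)/(16 - 18) ≡ 21/27 mod 29. 27⁻¹ ≡ 14 (mod 29), so λ ≡ 4.
  x = λ² - 18 - 16 = 16 - 34 ≡ 11; y = λ·(18 - 11) - 19 ≡ 9. → (11, 9)
5Q: (11, 9) + (16, 11). λ = (11 - 9)/(16 - 11) ≡ 2/5 mod 29. 5⁻¹ ≡ 6 (mod 29), so λ ≡ 12.
  x = λ² - 11 - 16 = 144 - 27 ≡ 1; y = λ·(11 - 1) - 9 ≡ 24. → (1, 24)

(1, 24)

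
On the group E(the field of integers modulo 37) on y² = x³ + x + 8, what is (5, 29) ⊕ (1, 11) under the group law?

(5, 8)

(5, 29) + (1, 11). λ = (11 - 29)/(1 - 5) ≡ 19/33 mod 37. 33⁻¹ ≡ 9 (mod 37), so λ ≡ 23.
  x = λ² - 5 - 1 = 529 - 6 ≡ 5; y = λ·(5 - 5) - 29 ≡ 8. → (5, 8)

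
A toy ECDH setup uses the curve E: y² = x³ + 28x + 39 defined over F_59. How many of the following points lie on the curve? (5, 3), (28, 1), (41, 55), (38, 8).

(5, 3): 3² ≡ 9, rhs ≡ 9 → on.
(28, 1): 1² ≡ 1, rhs ≡ 1 → on.
(41, 55): 55² ≡ 16, rhs ≡ 16 → on.
(38, 8): 8² ≡ 5, rhs ≡ 43 → off.

3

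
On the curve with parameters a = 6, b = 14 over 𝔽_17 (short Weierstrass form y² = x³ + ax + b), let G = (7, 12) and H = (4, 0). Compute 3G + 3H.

(8, 9)

First 3G:
Repeated addition: build up to 3G.
2G: tangent at (7, 12): λ = (3·7² + 6)/(2·12) ≡ 0/7. 7⁻¹ ≡ 5 (mod 17), so λ ≡ 0·5 ≡ 0.
  x = λ² - 7 - 7 = 0 - 14 ≡ 3; y = λ·(7 - 3) - 12 ≡ 5. → (3, 5)
3G: (3, 5) + (7, 12). λ = (12 - 5)/(7 - 3) ≡ 7/4 mod 17. 4⁻¹ ≡ 13 (mod 17), so λ ≡ 6.
  x = λ² - 3 - 7 = 36 - 10 ≡ 9; y = λ·(3 - 9) - 5 ≡ 10. → (9, 10)
3G = (9, 10).
Next 3H:
Repeated addition: build up to 3H.
2H: (4, 0) + (4, 0): same x and y₁ ≡ -y₂, so the sum is the point at infinity.
3H: the point at infinity + (4, 0) = (4, 0) (identity).
3H = (4, 0).
Finally 3G + 3H:
(9, 10) + (4, 0). λ = (0 - 10)/(4 - 9) ≡ 7/12 mod 17. 12⁻¹ ≡ 10 (mod 17), so λ ≡ 2.
  x = λ² - 9 - 4 = 4 - 13 ≡ 8; y = λ·(9 - 8) - 10 ≡ 9. → (8, 9)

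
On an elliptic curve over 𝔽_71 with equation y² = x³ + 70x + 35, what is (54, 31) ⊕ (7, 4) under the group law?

(54, 31) + (7, 4). λ = (4 - 31)/(7 - 54) ≡ 44/24 mod 71. 24⁻¹ ≡ 3 (mod 71) since 24·3 = 72 ≡ 1, so λ ≡ 61.
  x = λ² - 54 - 7 = 3721 - 61 ≡ 39; y = λ·(54 - 39) - 31 ≡ 32. → (39, 32)

(39, 32)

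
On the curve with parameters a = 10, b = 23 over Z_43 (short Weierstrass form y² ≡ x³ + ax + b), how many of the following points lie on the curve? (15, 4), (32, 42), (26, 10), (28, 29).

3

(15, 4): 4² ≡ 16, rhs ≡ 22 → off.
(32, 42): 42² ≡ 1, rhs ≡ 1 → on.
(26, 10): 10² ≡ 14, rhs ≡ 14 → on.
(28, 29): 29² ≡ 24, rhs ≡ 24 → on.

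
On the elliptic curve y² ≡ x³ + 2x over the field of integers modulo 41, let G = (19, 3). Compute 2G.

(21, 18)

tangent at (19, 3): λ = (3·19² + 2)/(2·3) ≡ 19/6. 6⁻¹ ≡ 7 (mod 41) since 6·7 = 42 ≡ 1, so λ ≡ 19·7 ≡ 10.
  x = λ² - 19 - 19 = 100 - 38 ≡ 21; y = λ·(19 - 21) - 3 ≡ 18. → (21, 18)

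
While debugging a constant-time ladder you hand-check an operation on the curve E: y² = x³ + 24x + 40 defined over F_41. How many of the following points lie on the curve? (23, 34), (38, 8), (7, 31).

(23, 34): 34² ≡ 8, rhs ≡ 8 → on.
(38, 8): 8² ≡ 23, rhs ≡ 23 → on.
(7, 31): 31² ≡ 18, rhs ≡ 18 → on.

3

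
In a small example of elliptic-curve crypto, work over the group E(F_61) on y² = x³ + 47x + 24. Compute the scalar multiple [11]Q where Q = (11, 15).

(35, 21)

Repeated addition: build up to 11Q.
2Q: tangent at (11, 15): λ = (3·11² + 47)/(2·15) ≡ 44/30. 30⁻¹ ≡ 59 (mod 61), so λ ≡ 44·59 ≡ 34.
  x = λ² - 11 - 11 = 1156 - 22 ≡ 36; y = λ·(11 - 36) - 15 ≡ 50. → (36, 50)
3Q: (36, 50) + (11, 15). λ = (15 - 50)/(11 - 36) ≡ 26/36 mod 61. 36⁻¹ ≡ 39 (mod 61) since 36·39 = 1404 ≡ 1, so λ ≡ 38.
  x = λ² - 36 - 11 = 1444 - 47 ≡ 55; y = λ·(36 - 55) - 50 ≡ 21. → (55, 21)
4Q: (55, 21) + (11, 15). λ = (15 - 21)/(11 - 55) ≡ 55/17 mod 61. 17⁻¹ ≡ 18 (mod 61) since 17·18 = 306 ≡ 1, so λ ≡ 14.
  x = λ² - 55 - 11 = 196 - 66 ≡ 8; y = λ·(55 - 8) - 21 ≡ 27. → (8, 27)
5Q: (8, 27) + (11, 15). λ = (15 - 27)/(11 - 8) ≡ 49/3 mod 61. 3⁻¹ ≡ 41 (mod 61) since 3·41 = 123 ≡ 1, so λ ≡ 57.
  x = λ² - 8 - 11 = 3249 - 19 ≡ 58; y = λ·(8 - 58) - 27 ≡ 51. → (58, 51)
6Q: (58, 51) + (11, 15). λ = (15 - 51)/(11 - 58) ≡ 25/14 mod 61. 14⁻¹ ≡ 48 (mod 61), so λ ≡ 41.
  x = λ² - 58 - 11 = 1681 - 69 ≡ 26; y = λ·(58 - 26) - 51 ≡ 41. → (26, 41)
7Q: (26, 41) + (11, 15). λ = (15 - 41)/(11 - 26) ≡ 35/46 mod 61. 46⁻¹ ≡ 4 (mod 61) since 46·4 = 184 ≡ 1, so λ ≡ 18.
  x = λ² - 26 - 11 = 324 - 37 ≡ 43; y = λ·(26 - 43) - 41 ≡ 19. → (43, 19)
8Q: (43, 19) + (11, 15). λ = (15 - 19)/(11 - 43) ≡ 57/29 mod 61. 29⁻¹ ≡ 40 (mod 61), so λ ≡ 23.
  x = λ² - 43 - 11 = 529 - 54 ≡ 48; y = λ·(43 - 48) - 19 ≡ 49. → (48, 49)
9Q: (48, 49) + (11, 15). λ = (15 - 49)/(11 - 48) ≡ 27/24 mod 61. 24⁻¹ ≡ 28 (mod 61), so λ ≡ 24.
  x = λ² - 48 - 11 = 576 - 59 ≡ 29; y = λ·(48 - 29) - 49 ≡ 41. → (29, 41)
10Q: (29, 41) + (11, 15). λ = (15 - 41)/(11 - 29) ≡ 35/43 mod 61. 43⁻¹ ≡ 44 (mod 61) since 43·44 = 1892 ≡ 1, so λ ≡ 15.
  x = λ² - 29 - 11 = 225 - 40 ≡ 2; y = λ·(29 - 2) - 41 ≡ 59. → (2, 59)
11Q: (2, 59) + (11, 15). λ = (15 - 59)/(11 - 2) ≡ 17/9 mod 61. 9⁻¹ ≡ 34 (mod 61), so λ ≡ 29.
  x = λ² - 2 - 11 = 841 - 13 ≡ 35; y = λ·(2 - 35) - 59 ≡ 21. → (35, 21)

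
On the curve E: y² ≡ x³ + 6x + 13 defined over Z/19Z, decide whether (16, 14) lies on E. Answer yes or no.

yes

y² = 14² ≡ 6; x³ + 6x + 13 = 4205 ≡ 6 (mod 19). 6 = 6.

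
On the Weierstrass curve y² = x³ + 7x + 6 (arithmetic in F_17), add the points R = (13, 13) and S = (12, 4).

(13, 13) + (12, 4). λ = (4 - 13)/(12 - 13) ≡ 8/16 mod 17. 16⁻¹ ≡ 16 (mod 17), so λ ≡ 9.
  x = λ² - 13 - 12 = 81 - 25 ≡ 5; y = λ·(13 - 5) - 13 ≡ 8. → (5, 8)

(5, 8)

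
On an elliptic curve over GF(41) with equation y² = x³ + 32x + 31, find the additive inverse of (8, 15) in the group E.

-(8, 15) = (8, -15 mod 41) = (8, 26).

(8, 26)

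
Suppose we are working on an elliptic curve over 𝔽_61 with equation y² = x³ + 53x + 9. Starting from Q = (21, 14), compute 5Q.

Repeated addition: build up to 5Q.
2Q: tangent at (21, 14): λ = (3·21² + 53)/(2·14) ≡ 34/28. 28⁻¹ ≡ 24 (mod 61), so λ ≡ 34·24 ≡ 23.
  x = λ² - 21 - 21 = 529 - 42 ≡ 60; y = λ·(21 - 60) - 14 ≡ 4. → (60, 4)
3Q: (60, 4) + (21, 14). λ = (14 - 4)/(21 - 60) ≡ 10/22 mod 61. 22⁻¹ ≡ 25 (mod 61), so λ ≡ 6.
  x = λ² - 60 - 21 = 36 - 81 ≡ 16; y = λ·(60 - 16) - 4 ≡ 16. → (16, 16)
4Q: (16, 16) + (21, 14). λ = (14 - 16)/(21 - 16) ≡ 59/5 mod 61. 5⁻¹ ≡ 49 (mod 61), so λ ≡ 24.
  x = λ² - 16 - 21 = 576 - 37 ≡ 51; y = λ·(16 - 51) - 16 ≡ 59. → (51, 59)
5Q: (51, 59) + (21, 14). λ = (14 - 59)/(21 - 51) ≡ 16/31 mod 61. 31⁻¹ ≡ 2 (mod 61) since 31·2 = 62 ≡ 1, so λ ≡ 32.
  x = λ² - 51 - 21 = 1024 - 72 ≡ 37; y = λ·(51 - 37) - 59 ≡ 23. → (37, 23)

(37, 23)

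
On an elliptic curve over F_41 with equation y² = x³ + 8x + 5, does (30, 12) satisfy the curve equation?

yes

y² = 12² ≡ 21; x³ + 8x + 5 = 27245 ≡ 21 (mod 41). 21 = 21.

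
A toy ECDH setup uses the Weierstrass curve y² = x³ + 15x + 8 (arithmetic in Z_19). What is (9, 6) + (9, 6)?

tangent at (9, 6): λ = (3·9² + 15)/(2·6) ≡ 11/12. 12⁻¹ ≡ 8 (mod 19), so λ ≡ 11·8 ≡ 12.
  x = λ² - 9 - 9 = 144 - 18 ≡ 12; y = λ·(9 - 12) - 6 ≡ 15. → (12, 15)

(12, 15)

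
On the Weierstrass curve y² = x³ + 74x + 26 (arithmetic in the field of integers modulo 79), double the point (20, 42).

(43, 70)

tangent at (20, 42): λ = (3·20² + 74)/(2·42) ≡ 10/5. 5⁻¹ ≡ 16 (mod 79) since 5·16 = 80 ≡ 1, so λ ≡ 10·16 ≡ 2.
  x = λ² - 20 - 20 = 4 - 40 ≡ 43; y = λ·(20 - 43) - 42 ≡ 70. → (43, 70)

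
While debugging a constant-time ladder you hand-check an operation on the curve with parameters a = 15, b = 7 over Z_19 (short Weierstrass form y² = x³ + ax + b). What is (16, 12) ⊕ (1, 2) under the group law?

(16, 12) + (1, 2). λ = (2 - 12)/(1 - 16) ≡ 9/4 mod 19. 4⁻¹ ≡ 5 (mod 19), so λ ≡ 7.
  x = λ² - 16 - 1 = 49 - 17 ≡ 13; y = λ·(16 - 13) - 12 ≡ 9. → (13, 9)

(13, 9)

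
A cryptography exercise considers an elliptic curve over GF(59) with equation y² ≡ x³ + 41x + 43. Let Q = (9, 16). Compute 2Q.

(58, 58)

tangent at (9, 16): λ = (3·9² + 41)/(2·16) ≡ 48/32. 32⁻¹ ≡ 24 (mod 59), so λ ≡ 48·24 ≡ 31.
  x = λ² - 9 - 9 = 961 - 18 ≡ 58; y = λ·(9 - 58) - 16 ≡ 58. → (58, 58)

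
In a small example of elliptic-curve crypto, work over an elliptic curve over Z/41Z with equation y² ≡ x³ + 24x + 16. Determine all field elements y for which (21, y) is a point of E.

x³ + 24x + 16 = 9781 ≡ 23 (mod 41).
Square roots of 23 mod 41: 8 and 33 (since 8² = 64 ≡ 23).

8, 33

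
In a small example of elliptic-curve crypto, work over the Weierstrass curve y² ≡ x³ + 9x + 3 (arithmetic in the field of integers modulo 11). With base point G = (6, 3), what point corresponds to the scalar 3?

(0, 5)

Repeated addition: build up to 3G.
2G: tangent at (6, 3): λ = (3·6² + 9)/(2·3) ≡ 7/6. 6⁻¹ ≡ 2 (mod 11) since 6·2 = 12 ≡ 1, so λ ≡ 7·2 ≡ 3.
  x = λ² - 6 - 6 = 9 - 12 ≡ 8; y = λ·(6 - 8) - 3 ≡ 2. → (8, 2)
3G: (8, 2) + (6, 3). λ = (3 - 2)/(6 - 8) ≡ 1/9 mod 11. 9⁻¹ ≡ 5 (mod 11), so λ ≡ 5.
  x = λ² - 8 - 6 = 25 - 14 ≡ 0; y = λ·(8 - 0) - 2 ≡ 5. → (0, 5)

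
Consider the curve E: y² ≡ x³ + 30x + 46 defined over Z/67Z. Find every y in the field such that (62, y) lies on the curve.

x³ + 30x + 46 = 240234 ≡ 39 (mod 67).
Square roots of 39 mod 67: 21 and 46 (since 21² = 441 ≡ 39).

21, 46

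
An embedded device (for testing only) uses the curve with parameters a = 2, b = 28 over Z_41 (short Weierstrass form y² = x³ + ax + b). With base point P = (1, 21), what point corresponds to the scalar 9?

Repeated addition: build up to 9P.
2P: tangent at (1, 21): λ = (3·1² + 2)/(2·21) ≡ 5/1. 1⁻¹ ≡ 1 (mod 41) since 1·1 = 1 ≡ 1, so λ ≡ 5·1 ≡ 5.
  x = λ² - 1 - 1 = 25 - 2 ≡ 23; y = λ·(1 - 23) - 21 ≡ 33. → (23, 33)
3P: (23, 33) + (1, 21). λ = (21 - 33)/(1 - 23) ≡ 29/19 mod 41. 19⁻¹ ≡ 13 (mod 41) since 19·13 = 247 ≡ 1, so λ ≡ 8.
  x = λ² - 23 - 1 = 64 - 24 ≡ 40; y = λ·(23 - 40) - 33 ≡ 36. → (40, 36)
4P: (40, 36) + (1, 21). λ = (21 - 36)/(1 - 40) ≡ 26/2 mod 41. 2⁻¹ ≡ 21 (mod 41), so λ ≡ 13.
  x = λ² - 40 - 1 = 169 - 41 ≡ 5; y = λ·(40 - 5) - 36 ≡ 9. → (5, 9)
5P: (5, 9) + (1, 21). λ = (21 - 9)/(1 - 5) ≡ 12/37 mod 41. 37⁻¹ ≡ 10 (mod 41), so λ ≡ 38.
  x = λ² - 5 - 1 = 1444 - 6 ≡ 3; y = λ·(5 - 3) - 9 ≡ 26. → (3, 26)
6P: (3, 26) + (1, 21). λ = (21 - 26)/(1 - 3) ≡ 36/39 mod 41. 39⁻¹ ≡ 20 (mod 41) since 39·20 = 780 ≡ 1, so λ ≡ 23.
  x = λ² - 3 - 1 = 529 - 4 ≡ 33; y = λ·(3 - 33) - 26 ≡ 22. → (33, 22)
7P: (33, 22) + (1, 21). λ = (21 - 22)/(1 - 33) ≡ 40/9 mod 41. 9⁻¹ ≡ 32 (mod 41), so λ ≡ 9.
  x = λ² - 33 - 1 = 81 - 34 ≡ 6; y = λ·(33 - 6) - 22 ≡ 16. → (6, 16)
8P: (6, 16) + (1, 21). λ = (21 - 16)/(1 - 6) ≡ 5/36 mod 41. 36⁻¹ ≡ 8 (mod 41) since 36·8 = 288 ≡ 1, so λ ≡ 40.
  x = λ² - 6 - 1 = 1600 - 7 ≡ 35; y = λ·(6 - 35) - 16 ≡ 13. → (35, 13)
9P: (35, 13) + (1, 21). λ = (21 - 13)/(1 - 35) ≡ 8/7 mod 41. 7⁻¹ ≡ 6 (mod 41) since 7·6 = 42 ≡ 1, so λ ≡ 7.
  x = λ² - 35 - 1 = 49 - 36 ≡ 13; y = λ·(35 - 13) - 13 ≡ 18. → (13, 18)

(13, 18)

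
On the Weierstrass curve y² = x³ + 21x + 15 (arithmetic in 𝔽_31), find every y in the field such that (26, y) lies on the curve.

8, 23

x³ + 21x + 15 = 18137 ≡ 2 (mod 31).
Square roots of 2 mod 31: 8 and 23 (since 8² = 64 ≡ 2).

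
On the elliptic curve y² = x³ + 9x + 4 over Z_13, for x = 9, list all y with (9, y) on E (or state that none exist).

x³ + 9x + 4 = 814 ≡ 8 (mod 13).
8 is a non-residue mod 13; no y exists.

none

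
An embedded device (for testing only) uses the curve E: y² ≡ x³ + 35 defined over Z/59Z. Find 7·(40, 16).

(40, 16)

Write G = (40, 16).
Double-and-add on 7 = (111)₂. Start with G = (40, 16) for the leading 1-bit.
double: tangent at (40, 16): λ = (3·40² + 0)/(2·16) ≡ 21/32. 32⁻¹ ≡ 24 (mod 59), so λ ≡ 21·24 ≡ 32.
  x = λ² - 40 - 40 = 1024 - 80 ≡ 0; y = λ·(40 - 0) - 16 ≡ 25. → (0, 25)
add G: (0, 25) + (40, 16). λ = (16 - 25)/(40 - 0) ≡ 50/40 mod 59. 40⁻¹ ≡ 31 (mod 59), so λ ≡ 16.
  x = λ² - 0 - 40 = 256 - 40 ≡ 39; y = λ·(0 - 39) - 25 ≡ 0. → (39, 0)
double: (39, 0) + (39, 0): same x and y₁ ≡ -y₂, so the sum is O.
add G: O + (40, 16) = (40, 16) (identity).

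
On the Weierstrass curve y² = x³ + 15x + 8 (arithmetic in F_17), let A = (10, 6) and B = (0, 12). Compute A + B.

(6, 12)

(10, 6) + (0, 12). λ = (12 - 6)/(0 - 10) ≡ 6/7 mod 17. 7⁻¹ ≡ 5 (mod 17), so λ ≡ 13.
  x = λ² - 10 - 0 = 169 - 10 ≡ 6; y = λ·(10 - 6) - 6 ≡ 12. → (6, 12)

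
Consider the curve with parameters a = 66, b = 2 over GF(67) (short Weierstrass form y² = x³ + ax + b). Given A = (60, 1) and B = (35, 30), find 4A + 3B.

First 4A:
Double-and-add on 4 = (100)₂. Start with A = (60, 1) for the leading 1-bit.
double: tangent at (60, 1): λ = (3·60² + 66)/(2·1) ≡ 12/2. 2⁻¹ ≡ 34 (mod 67) since 2·34 = 68 ≡ 1, so λ ≡ 12·34 ≡ 6.
  x = λ² - 60 - 60 = 36 - 120 ≡ 50; y = λ·(60 - 50) - 1 ≡ 59. → (50, 59)
double: tangent at (50, 59): λ = (3·50² + 66)/(2·59) ≡ 62/51. 51⁻¹ ≡ 46 (mod 67) since 51·46 = 2346 ≡ 1, so λ ≡ 62·46 ≡ 38.
  x = λ² - 50 - 50 = 1444 - 100 ≡ 4; y = λ·(50 - 4) - 59 ≡ 14. → (4, 14)
4A = (4, 14).
Next 3B:
Repeated addition: build up to 3B.
2B: tangent at (35, 30): λ = (3·35² + 66)/(2·30) ≡ 56/60. 60⁻¹ ≡ 19 (mod 67) since 60·19 = 1140 ≡ 1, so λ ≡ 56·19 ≡ 59.
  x = λ² - 35 - 35 = 3481 - 70 ≡ 61; y = λ·(35 - 61) - 30 ≡ 44. → (61, 44)
3B: (61, 44) + (35, 30). λ = (30 - 44)/(35 - 61) ≡ 53/41 mod 67. 41⁻¹ ≡ 18 (mod 67), so λ ≡ 16.
  x = λ² - 61 - 35 = 256 - 96 ≡ 26; y = λ·(61 - 26) - 44 ≡ 47. → (26, 47)
3B = (26, 47).
Finally 4A + 3B:
(4, 14) + (26, 47). λ = (47 - 14)/(26 - 4) ≡ 33/22 mod 67. 22⁻¹ ≡ 64 (mod 67), so λ ≡ 35.
  x = λ² - 4 - 26 = 1225 - 30 ≡ 56; y = λ·(4 - 56) - 14 ≡ 42. → (56, 42)

(56, 42)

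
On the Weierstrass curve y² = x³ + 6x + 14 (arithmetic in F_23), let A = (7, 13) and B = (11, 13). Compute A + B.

(5, 10)

(7, 13) + (11, 13). λ = (13 - 13)/(11 - 7) ≡ 0/4 mod 23. 4⁻¹ ≡ 6 (mod 23), so λ ≡ 0.
  x = λ² - 7 - 11 = 0 - 18 ≡ 5; y = λ·(7 - 5) - 13 ≡ 10. → (5, 10)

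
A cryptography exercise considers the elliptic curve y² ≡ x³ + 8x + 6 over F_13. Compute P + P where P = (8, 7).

(9, 1)

tangent at (8, 7): λ = (3·8² + 8)/(2·7) ≡ 5/1. 1⁻¹ ≡ 1 (mod 13) since 1·1 = 1 ≡ 1, so λ ≡ 5·1 ≡ 5.
  x = λ² - 8 - 8 = 25 - 16 ≡ 9; y = λ·(8 - 9) - 7 ≡ 1. → (9, 1)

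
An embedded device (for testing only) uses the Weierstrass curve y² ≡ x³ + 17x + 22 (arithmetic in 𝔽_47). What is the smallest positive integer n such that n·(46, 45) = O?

7

2P: tangent at (46, 45): λ = (3·46² + 17)/(2·45) ≡ 20/43. 43⁻¹ ≡ 35 (mod 47), so λ ≡ 20·35 ≡ 42.
  x = λ² - 46 - 46 = 1764 - 92 ≡ 27; y = λ·(46 - 27) - 45 ≡ 1. → (27, 1)
3P: (27, 1) + (46, 45). λ = (45 - 1)/(46 - 27) ≡ 44/19 mod 47. 19⁻¹ ≡ 5 (mod 47), so λ ≡ 32.
  x = λ² - 27 - 46 = 1024 - 73 ≡ 11; y = λ·(27 - 11) - 1 ≡ 41. → (11, 41)
4P: (11, 41) + (46, 45). λ = (45 - 41)/(46 - 11) ≡ 4/35 mod 47. 35⁻¹ ≡ 43 (mod 47) since 35·43 = 1505 ≡ 1, so λ ≡ 31.
  x = λ² - 11 - 46 = 961 - 57 ≡ 11; y = λ·(11 - 11) - 41 ≡ 6. → (11, 6)
5P: (11, 6) + (46, 45). λ = (45 - 6)/(46 - 11) ≡ 39/35 mod 47. 35⁻¹ ≡ 43 (mod 47) since 35·43 = 1505 ≡ 1, so λ ≡ 32.
  x = λ² - 11 - 46 = 1024 - 57 ≡ 27; y = λ·(11 - 27) - 6 ≡ 46. → (27, 46)
6P: (27, 46) + (46, 45). λ = (45 - 46)/(46 - 27) ≡ 46/19 mod 47. 19⁻¹ ≡ 5 (mod 47) since 19·5 = 95 ≡ 1, so λ ≡ 42.
  x = λ² - 27 - 46 = 1764 - 73 ≡ 46; y = λ·(27 - 46) - 46 ≡ 2. → (46, 2)
7P: (46, 2) + (46, 45): same x and y₁ ≡ -y₂, so the sum is O.
7P = O, so the order is 7.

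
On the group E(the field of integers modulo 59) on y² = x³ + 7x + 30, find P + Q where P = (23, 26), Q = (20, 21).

(23, 26) + (20, 21). λ = (21 - 26)/(20 - 23) ≡ 54/56 mod 59. 56⁻¹ ≡ 39 (mod 59) since 56·39 = 2184 ≡ 1, so λ ≡ 41.
  x = λ² - 23 - 20 = 1681 - 43 ≡ 45; y = λ·(23 - 45) - 26 ≡ 16. → (45, 16)

(45, 16)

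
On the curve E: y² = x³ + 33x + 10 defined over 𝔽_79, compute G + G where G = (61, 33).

(1, 26)

tangent at (61, 33): λ = (3·61² + 33)/(2·33) ≡ 57/66. 66⁻¹ ≡ 6 (mod 79), so λ ≡ 57·6 ≡ 26.
  x = λ² - 61 - 61 = 676 - 122 ≡ 1; y = λ·(61 - 1) - 33 ≡ 26. → (1, 26)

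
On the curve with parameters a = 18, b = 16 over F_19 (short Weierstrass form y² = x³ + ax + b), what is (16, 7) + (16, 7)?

(11, 5)

tangent at (16, 7): λ = (3·16² + 18)/(2·7) ≡ 7/14. 14⁻¹ ≡ 15 (mod 19), so λ ≡ 7·15 ≡ 10.
  x = λ² - 16 - 16 = 100 - 32 ≡ 11; y = λ·(16 - 11) - 7 ≡ 5. → (11, 5)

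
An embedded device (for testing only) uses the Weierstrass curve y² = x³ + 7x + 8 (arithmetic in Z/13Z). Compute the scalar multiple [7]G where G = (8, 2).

Double-and-add on 7 = (111)₂. Start with G = (8, 2) for the leading 1-bit.
double: tangent at (8, 2): λ = (3·8² + 7)/(2·2) ≡ 4/4. 4⁻¹ ≡ 10 (mod 13) since 4·10 = 40 ≡ 1, so λ ≡ 4·10 ≡ 1.
  x = λ² - 8 - 8 = 1 - 16 ≡ 11; y = λ·(8 - 11) - 2 ≡ 8. → (11, 8)
add G: (11, 8) + (8, 2). λ = (2 - 8)/(8 - 11) ≡ 7/10 mod 13. 10⁻¹ ≡ 4 (mod 13), so λ ≡ 2.
  x = λ² - 11 - 8 = 4 - 19 ≡ 11; y = λ·(11 - 11) - 8 ≡ 5. → (11, 5)
double: tangent at (11, 5): λ = (3·11² + 7)/(2·5) ≡ 6/10. 10⁻¹ ≡ 4 (mod 13), so λ ≡ 6·4 ≡ 11.
  x = λ² - 11 - 11 = 121 - 22 ≡ 8; y = λ·(11 - 8) - 5 ≡ 2. → (8, 2)
add G: tangent at (8, 2): λ = (3·8² + 7)/(2·2) ≡ 4/4. 4⁻¹ ≡ 10 (mod 13), so λ ≡ 4·10 ≡ 1.
  x = λ² - 8 - 8 = 1 - 16 ≡ 11; y = λ·(8 - 11) - 2 ≡ 8. → (11, 8)

(11, 8)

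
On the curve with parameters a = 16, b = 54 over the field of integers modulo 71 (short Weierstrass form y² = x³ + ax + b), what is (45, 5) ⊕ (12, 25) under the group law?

(7, 15)

(45, 5) + (12, 25). λ = (25 - 5)/(12 - 45) ≡ 20/38 mod 71. 38⁻¹ ≡ 43 (mod 71), so λ ≡ 8.
  x = λ² - 45 - 12 = 64 - 57 ≡ 7; y = λ·(45 - 7) - 5 ≡ 15. → (7, 15)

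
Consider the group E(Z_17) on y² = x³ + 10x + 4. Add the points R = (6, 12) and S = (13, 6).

(14, 7)

(6, 12) + (13, 6). λ = (6 - 12)/(13 - 6) ≡ 11/7 mod 17. 7⁻¹ ≡ 5 (mod 17), so λ ≡ 4.
  x = λ² - 6 - 13 = 16 - 19 ≡ 14; y = λ·(6 - 14) - 12 ≡ 7. → (14, 7)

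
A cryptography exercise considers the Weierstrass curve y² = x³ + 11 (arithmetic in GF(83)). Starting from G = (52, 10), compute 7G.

Repeated addition: build up to 7G.
2G: tangent at (52, 10): λ = (3·52² + 0)/(2·10) ≡ 61/20. 20⁻¹ ≡ 54 (mod 83) since 20·54 = 1080 ≡ 1, so λ ≡ 61·54 ≡ 57.
  x = λ² - 52 - 52 = 3249 - 104 ≡ 74; y = λ·(52 - 74) - 10 ≡ 64. → (74, 64)
3G: (74, 64) + (52, 10). λ = (10 - 64)/(52 - 74) ≡ 29/61 mod 83. 61⁻¹ ≡ 49 (mod 83) since 61·49 = 2989 ≡ 1, so λ ≡ 10.
  x = λ² - 74 - 52 = 100 - 126 ≡ 57; y = λ·(74 - 57) - 64 ≡ 23. → (57, 23)
4G: (57, 23) + (52, 10). λ = (10 - 23)/(52 - 57) ≡ 70/78 mod 83. 78⁻¹ ≡ 33 (mod 83), so λ ≡ 69.
  x = λ² - 57 - 52 = 4761 - 109 ≡ 4; y = λ·(57 - 4) - 23 ≡ 65. → (4, 65)
5G: (4, 65) + (52, 10). λ = (10 - 65)/(52 - 4) ≡ 28/48 mod 83. 48⁻¹ ≡ 64 (mod 83), so λ ≡ 49.
  x = λ² - 4 - 52 = 2401 - 56 ≡ 21; y = λ·(4 - 21) - 65 ≡ 15. → (21, 15)
6G: (21, 15) + (52, 10). λ = (10 - 15)/(52 - 21) ≡ 78/31 mod 83. 31⁻¹ ≡ 75 (mod 83) since 31·75 = 2325 ≡ 1, so λ ≡ 40.
  x = λ² - 21 - 52 = 1600 - 73 ≡ 33; y = λ·(21 - 33) - 15 ≡ 3. → (33, 3)
7G: (33, 3) + (52, 10). λ = (10 - 3)/(52 - 33) ≡ 7/19 mod 83. 19⁻¹ ≡ 35 (mod 83) since 19·35 = 665 ≡ 1, so λ ≡ 79.
  x = λ² - 33 - 52 = 6241 - 85 ≡ 14; y = λ·(33 - 14) - 3 ≡ 4. → (14, 4)

(14, 4)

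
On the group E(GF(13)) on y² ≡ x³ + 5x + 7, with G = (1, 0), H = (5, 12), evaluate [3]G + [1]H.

First 3G:
Repeated addition: build up to 3G.
2G: (1, 0) + (1, 0): same x and y₁ ≡ -y₂, so the sum is ∞.
3G: ∞ + (1, 0) = (1, 0) (identity).
3G = (1, 0).
Finally 3G + H:
(1, 0) + (5, 12). λ = (12 - 0)/(5 - 1) ≡ 12/4 mod 13. 4⁻¹ ≡ 10 (mod 13) since 4·10 = 40 ≡ 1, so λ ≡ 3.
  x = λ² - 1 - 5 = 9 - 6 ≡ 3; y = λ·(1 - 3) - 0 ≡ 7. → (3, 7)

(3, 7)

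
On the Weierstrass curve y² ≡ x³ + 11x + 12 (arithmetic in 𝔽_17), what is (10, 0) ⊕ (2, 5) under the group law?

(10, 0) + (2, 5). λ = (5 - 0)/(2 - 10) ≡ 5/9 mod 17. 9⁻¹ ≡ 2 (mod 17) since 9·2 = 18 ≡ 1, so λ ≡ 10.
  x = λ² - 10 - 2 = 100 - 12 ≡ 3; y = λ·(10 - 3) - 0 ≡ 2. → (3, 2)

(3, 2)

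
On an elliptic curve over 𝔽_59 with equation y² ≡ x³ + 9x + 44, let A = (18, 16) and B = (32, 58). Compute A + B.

(18, 43)

(18, 16) + (32, 58). λ = (58 - 16)/(32 - 18) ≡ 42/14 mod 59. 14⁻¹ ≡ 38 (mod 59), so λ ≡ 3.
  x = λ² - 18 - 32 = 9 - 50 ≡ 18; y = λ·(18 - 18) - 16 ≡ 43. → (18, 43)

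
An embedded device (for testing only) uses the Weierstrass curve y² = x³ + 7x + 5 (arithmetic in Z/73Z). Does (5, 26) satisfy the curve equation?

y² = 26² ≡ 19; x³ + 7x + 5 = 165 ≡ 19 (mod 73). 19 = 19.

yes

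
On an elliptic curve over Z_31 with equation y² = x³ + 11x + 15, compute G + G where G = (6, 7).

(6, 24)

tangent at (6, 7): λ = (3·6² + 11)/(2·7) ≡ 26/14. 14⁻¹ ≡ 20 (mod 31) since 14·20 = 280 ≡ 1, so λ ≡ 26·20 ≡ 24.
  x = λ² - 6 - 6 = 576 - 12 ≡ 6; y = λ·(6 - 6) - 7 ≡ 24. → (6, 24)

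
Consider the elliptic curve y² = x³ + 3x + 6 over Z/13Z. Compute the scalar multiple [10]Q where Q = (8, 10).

Repeated addition: build up to 10Q.
2Q: tangent at (8, 10): λ = (3·8² + 3)/(2·10) ≡ 0/7. 7⁻¹ ≡ 2 (mod 13) since 7·2 = 14 ≡ 1, so λ ≡ 0·2 ≡ 0.
  x = λ² - 8 - 8 = 0 - 16 ≡ 10; y = λ·(8 - 10) - 10 ≡ 3. → (10, 3)
3Q: (10, 3) + (8, 10). λ = (10 - 3)/(8 - 10) ≡ 7/11 mod 13. 11⁻¹ ≡ 6 (mod 13) since 11·6 = 66 ≡ 1, so λ ≡ 3.
  x = λ² - 10 - 8 = 9 - 18 ≡ 4; y = λ·(10 - 4) - 3 ≡ 2. → (4, 2)
4Q: (4, 2) + (8, 10). λ = (10 - 2)/(8 - 4) ≡ 8/4 mod 13. 4⁻¹ ≡ 10 (mod 13), so λ ≡ 2.
  x = λ² - 4 - 8 = 4 - 12 ≡ 5; y = λ·(4 - 5) - 2 ≡ 9. → (5, 9)
5Q: (5, 9) + (8, 10). λ = (10 - 9)/(8 - 5) ≡ 1/3 mod 13. 3⁻¹ ≡ 9 (mod 13) since 3·9 = 27 ≡ 1, so λ ≡ 9.
  x = λ² - 5 - 8 = 81 - 13 ≡ 3; y = λ·(5 - 3) - 9 ≡ 9. → (3, 9)
6Q: (3, 9) + (8, 10). λ = (10 - 9)/(8 - 3) ≡ 1/5 mod 13. 5⁻¹ ≡ 8 (mod 13), so λ ≡ 8.
  x = λ² - 3 - 8 = 64 - 11 ≡ 1; y = λ·(3 - 1) - 9 ≡ 7. → (1, 7)
7Q: (1, 7) + (8, 10). λ = (10 - 7)/(8 - 1) ≡ 3/7 mod 13. 7⁻¹ ≡ 2 (mod 13) since 7·2 = 14 ≡ 1, so λ ≡ 6.
  x = λ² - 1 - 8 = 36 - 9 ≡ 1; y = λ·(1 - 1) - 7 ≡ 6. → (1, 6)
8Q: (1, 6) + (8, 10). λ = (10 - 6)/(8 - 1) ≡ 4/7 mod 13. 7⁻¹ ≡ 2 (mod 13) since 7·2 = 14 ≡ 1, so λ ≡ 8.
  x = λ² - 1 - 8 = 64 - 9 ≡ 3; y = λ·(1 - 3) - 6 ≡ 4. → (3, 4)
9Q: (3, 4) + (8, 10). λ = (10 - 4)/(8 - 3) ≡ 6/5 mod 13. 5⁻¹ ≡ 8 (mod 13) since 5·8 = 40 ≡ 1, so λ ≡ 9.
  x = λ² - 3 - 8 = 81 - 11 ≡ 5; y = λ·(3 - 5) - 4 ≡ 4. → (5, 4)
10Q: (5, 4) + (8, 10). λ = (10 - 4)/(8 - 5) ≡ 6/3 mod 13. 3⁻¹ ≡ 9 (mod 13), so λ ≡ 2.
  x = λ² - 5 - 8 = 4 - 13 ≡ 4; y = λ·(5 - 4) - 4 ≡ 11. → (4, 11)

(4, 11)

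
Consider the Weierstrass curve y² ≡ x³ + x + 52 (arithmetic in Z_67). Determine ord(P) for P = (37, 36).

2P: tangent at (37, 36): λ = (3·37² + 1)/(2·36) ≡ 21/5. 5⁻¹ ≡ 27 (mod 67) since 5·27 = 135 ≡ 1, so λ ≡ 21·27 ≡ 31.
  x = λ² - 37 - 37 = 961 - 74 ≡ 16; y = λ·(37 - 16) - 36 ≡ 12. → (16, 12)
3P: (16, 12) + (37, 36). λ = (36 - 12)/(37 - 16) ≡ 24/21 mod 67. 21⁻¹ ≡ 16 (mod 67) since 21·16 = 336 ≡ 1, so λ ≡ 49.
  x = λ² - 16 - 37 = 2401 - 53 ≡ 3; y = λ·(16 - 3) - 12 ≡ 22. → (3, 22)
4P: (3, 22) + (37, 36). λ = (36 - 22)/(37 - 3) ≡ 14/34 mod 67. 34⁻¹ ≡ 2 (mod 67), so λ ≡ 28.
  x = λ² - 3 - 37 = 784 - 40 ≡ 7; y = λ·(3 - 7) - 22 ≡ 0. → (7, 0)
5P: (7, 0) + (37, 36). λ = (36 - 0)/(37 - 7) ≡ 36/30 mod 67. 30⁻¹ ≡ 38 (mod 67), so λ ≡ 28.
  x = λ² - 7 - 37 = 784 - 44 ≡ 3; y = λ·(7 - 3) - 0 ≡ 45. → (3, 45)
6P: (3, 45) + (37, 36). λ = (36 - 45)/(37 - 3) ≡ 58/34 mod 67. 34⁻¹ ≡ 2 (mod 67), so λ ≡ 49.
  x = λ² - 3 - 37 = 2401 - 40 ≡ 16; y = λ·(3 - 16) - 45 ≡ 55. → (16, 55)
7P: (16, 55) + (37, 36). λ = (36 - 55)/(37 - 16) ≡ 48/21 mod 67. 21⁻¹ ≡ 16 (mod 67) since 21·16 = 336 ≡ 1, so λ ≡ 31.
  x = λ² - 16 - 37 = 961 - 53 ≡ 37; y = λ·(16 - 37) - 55 ≡ 31. → (37, 31)
8P: (37, 31) + (37, 36): same x and y₁ ≡ -y₂, so the sum is the point at infinity.
8P = the point at infinity, so the order is 8.

8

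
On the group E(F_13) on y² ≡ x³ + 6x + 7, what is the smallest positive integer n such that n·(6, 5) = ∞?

8

2P: tangent at (6, 5): λ = (3·6² + 6)/(2·5) ≡ 10/10. 10⁻¹ ≡ 4 (mod 13) since 10·4 = 40 ≡ 1, so λ ≡ 10·4 ≡ 1.
  x = λ² - 6 - 6 = 1 - 12 ≡ 2; y = λ·(6 - 2) - 5 ≡ 12. → (2, 12)
3P: (2, 12) + (6, 5). λ = (5 - 12)/(6 - 2) ≡ 6/4 mod 13. 4⁻¹ ≡ 10 (mod 13), so λ ≡ 8.
  x = λ² - 2 - 6 = 64 - 8 ≡ 4; y = λ·(2 - 4) - 12 ≡ 11. → (4, 11)
4P: (4, 11) + (6, 5). λ = (5 - 11)/(6 - 4) ≡ 7/2 mod 13. 2⁻¹ ≡ 7 (mod 13) since 2·7 = 14 ≡ 1, so λ ≡ 10.
  x = λ² - 4 - 6 = 100 - 10 ≡ 12; y = λ·(4 - 12) - 11 ≡ 0. → (12, 0)
5P: (12, 0) + (6, 5). λ = (5 - 0)/(6 - 12) ≡ 5/7 mod 13. 7⁻¹ ≡ 2 (mod 13), so λ ≡ 10.
  x = λ² - 12 - 6 = 100 - 18 ≡ 4; y = λ·(12 - 4) - 0 ≡ 2. → (4, 2)
6P: (4, 2) + (6, 5). λ = (5 - 2)/(6 - 4) ≡ 3/2 mod 13. 2⁻¹ ≡ 7 (mod 13), so λ ≡ 8.
  x = λ² - 4 - 6 = 64 - 10 ≡ 2; y = λ·(4 - 2) - 2 ≡ 1. → (2, 1)
7P: (2, 1) + (6, 5). λ = (5 - 1)/(6 - 2) ≡ 4/4 mod 13. 4⁻¹ ≡ 10 (mod 13), so λ ≡ 1.
  x = λ² - 2 - 6 = 1 - 8 ≡ 6; y = λ·(2 - 6) - 1 ≡ 8. → (6, 8)
8P: (6, 8) + (6, 5): same x and y₁ ≡ -y₂, so the sum is ∞.
8P = ∞, so the order is 8.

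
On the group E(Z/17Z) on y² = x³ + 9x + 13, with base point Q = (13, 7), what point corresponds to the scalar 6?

Double-and-add on 6 = (110)₂. Start with Q = (13, 7) for the leading 1-bit.
double: tangent at (13, 7): λ = (3·13² + 9)/(2·7) ≡ 6/14. 14⁻¹ ≡ 11 (mod 17), so λ ≡ 6·11 ≡ 15.
  x = λ² - 13 - 13 = 225 - 26 ≡ 12; y = λ·(13 - 12) - 7 ≡ 8. → (12, 8)
add Q: (12, 8) + (13, 7). λ = (7 - 8)/(13 - 12) ≡ 16/1 mod 17. 1⁻¹ ≡ 1 (mod 17), so λ ≡ 16.
  x = λ² - 12 - 13 = 256 - 25 ≡ 10; y = λ·(12 - 10) - 8 ≡ 7. → (10, 7)
double: tangent at (10, 7): λ = (3·10² + 9)/(2·7) ≡ 3/14. 14⁻¹ ≡ 11 (mod 17), so λ ≡ 3·11 ≡ 16.
  x = λ² - 10 - 10 = 256 - 20 ≡ 15; y = λ·(10 - 15) - 7 ≡ 15. → (15, 15)

(15, 15)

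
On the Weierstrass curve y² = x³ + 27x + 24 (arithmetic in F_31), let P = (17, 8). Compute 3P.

(18, 7)

Repeated addition: build up to 3P.
2P: tangent at (17, 8): λ = (3·17² + 27)/(2·8) ≡ 26/16. 16⁻¹ ≡ 2 (mod 31) since 16·2 = 32 ≡ 1, so λ ≡ 26·2 ≡ 21.
  x = λ² - 17 - 17 = 441 - 34 ≡ 4; y = λ·(17 - 4) - 8 ≡ 17. → (4, 17)
3P: (4, 17) + (17, 8). λ = (8 - 17)/(17 - 4) ≡ 22/13 mod 31. 13⁻¹ ≡ 12 (mod 31), so λ ≡ 16.
  x = λ² - 4 - 17 = 256 - 21 ≡ 18; y = λ·(4 - 18) - 17 ≡ 7. → (18, 7)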